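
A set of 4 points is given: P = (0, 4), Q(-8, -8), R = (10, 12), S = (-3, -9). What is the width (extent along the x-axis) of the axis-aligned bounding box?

max x = 10, min x = -8, so width = 18.

18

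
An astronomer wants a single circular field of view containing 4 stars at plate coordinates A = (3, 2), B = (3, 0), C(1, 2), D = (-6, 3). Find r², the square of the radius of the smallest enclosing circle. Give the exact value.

The farthest pair is B–D with squared distance 90. The circle on this segment as diameter has centre (-1.5, 1.5) and r² = 90/4 = 22.5.
Check A: distance² to centre = 20.5 ≤ 22.5, so it lies inside.
All remaining points lie in this disk, and no smaller disk contains both endpoints, so this is the minimum enclosing circle.

22.5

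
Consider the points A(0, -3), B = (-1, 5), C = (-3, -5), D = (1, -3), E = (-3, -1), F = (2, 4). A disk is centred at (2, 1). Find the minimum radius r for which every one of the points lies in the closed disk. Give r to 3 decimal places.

7.810

The required radius is the distance from (2, 1) to the farthest point.
Squared distances: 20, 25, 61, 17, 29, 9.
Maximum is 61, attained at C.
r = √61 ≈ 7.810.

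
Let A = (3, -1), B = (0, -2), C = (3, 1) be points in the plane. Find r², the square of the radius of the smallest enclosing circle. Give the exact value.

Side lengths²: AB² = 10, AC² = 4, BC² = 18.
Since BC² = 18 ≥ 10 + 4 = 14, the angle opposite BC is not acute, so the smallest enclosing circle has BC as diameter.
Centre = midpoint of BC = (1.5, -0.5), r² = 18/4 = 4.5.

4.5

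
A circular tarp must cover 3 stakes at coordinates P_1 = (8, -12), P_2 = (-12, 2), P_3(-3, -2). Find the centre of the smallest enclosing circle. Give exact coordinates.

Side lengths²: P_1P_2² = 596, P_1P_3² = 221, P_2P_3² = 97.
Since P_1P_2² = 596 ≥ 221 + 97 = 318, the angle opposite P_1P_2 is not acute, so the smallest enclosing circle has P_1P_2 as diameter.
Centre = midpoint of P_1P_2 = (-2, -5), r² = 596/4 = 149.
Centre = (-2, -5).

(-2, -5)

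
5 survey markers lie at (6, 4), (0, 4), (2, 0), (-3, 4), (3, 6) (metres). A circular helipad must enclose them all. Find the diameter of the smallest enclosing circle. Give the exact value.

By Welzl's lemma the MEC is supported by two points (diametrically opposite) or three points (on a circumcircle).
The farthest pair is (6, 4)–(-3, 4) with squared distance 81. The circle on this segment as diameter has centre (1.5, 4) and r² = 81/4 = 20.25.
Check (0, 4): distance² to centre = 2.25 ≤ 20.25, so it lies inside.
All remaining points lie in this disk, and no smaller disk contains both endpoints, so this is the minimum enclosing circle.
Diameter = 2r = 2√(20.25) = 9.

9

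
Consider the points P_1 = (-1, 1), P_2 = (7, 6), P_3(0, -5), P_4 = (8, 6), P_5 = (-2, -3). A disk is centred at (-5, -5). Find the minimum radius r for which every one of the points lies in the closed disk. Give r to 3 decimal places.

The required radius is the distance from (-5, -5) to the farthest point.
Squared distances: 52, 265, 25, 290, 13.
Maximum is 290, attained at P_4.
r = √290 ≈ 17.029.

17.029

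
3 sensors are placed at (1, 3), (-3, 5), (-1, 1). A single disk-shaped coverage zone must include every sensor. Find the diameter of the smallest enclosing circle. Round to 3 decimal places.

4.714

Call the three points A, B, C in the order given.
Side lengths²: AB² = 20, AC² = 8, BC² = 20.
Since BC² = 20 < 20 + 8 = 28, the triangle is acute, so the smallest enclosing circle is the circumcircle.
Circumcentre = (-4/3, 10/3), r² = 50/9.
Diameter = 2r = 2√(50/9) ≈ 4.714.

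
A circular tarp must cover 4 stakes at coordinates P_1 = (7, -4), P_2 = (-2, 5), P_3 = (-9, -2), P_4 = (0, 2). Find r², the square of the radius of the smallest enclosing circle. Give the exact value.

By Welzl's lemma the MEC is supported by two points (diametrically opposite) or three points (on a circumcircle).
The farthest pair is P_1–P_3 with squared distance 260. The circle on this segment as diameter has centre (-1, -3) and r² = 260/4 = 65.
Check P_2: distance² to centre = 65 ≤ 65, so it lies inside.
All remaining points lie in this disk, and no smaller disk contains both endpoints, so this is the minimum enclosing circle.

65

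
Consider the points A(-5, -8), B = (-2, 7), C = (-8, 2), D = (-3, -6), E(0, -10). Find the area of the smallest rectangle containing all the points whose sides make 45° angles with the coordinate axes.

180

In coordinates u = x + y, v = x − y the rectangle is axis-aligned; the map (x,y)→(u,v) scales areas by 2.
u-values: -13, 5, -6, -9, -10; range = 5 − (-13) = 18.
v-values: 3, -9, -10, 3, 10; range = 10 − (-10) = 20.
Area = (18 × 20) / 2 = 180.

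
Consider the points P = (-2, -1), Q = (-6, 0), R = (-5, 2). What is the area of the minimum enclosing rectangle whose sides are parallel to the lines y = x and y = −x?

9

In coordinates u = x + y, v = x − y the rectangle is axis-aligned; the map (x,y)→(u,v) scales areas by 2.
u-values: -3, -6, -3; range = -3 − (-6) = 3.
v-values: -1, -6, -7; range = -1 − (-7) = 6.
Area = (3 × 6) / 2 = 9.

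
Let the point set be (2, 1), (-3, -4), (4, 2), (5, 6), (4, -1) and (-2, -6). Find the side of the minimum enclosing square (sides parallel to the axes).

12

The bounding box has width 8 and height 12.
An axis-aligned square enclosing the set must have side ≥ max(width, height).
So the minimum side is max(8, 12) = 12.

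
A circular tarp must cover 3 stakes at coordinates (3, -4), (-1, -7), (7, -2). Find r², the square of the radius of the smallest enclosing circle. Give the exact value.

Call the three points A, B, C in the order given.
Side lengths²: AB² = 25, AC² = 20, BC² = 89.
Since BC² = 89 ≥ 25 + 20 = 45, the angle opposite BC is not acute, so the smallest enclosing circle has BC as diameter.
Centre = midpoint of BC = (3, -4.5), r² = 89/4 = 22.25.

22.25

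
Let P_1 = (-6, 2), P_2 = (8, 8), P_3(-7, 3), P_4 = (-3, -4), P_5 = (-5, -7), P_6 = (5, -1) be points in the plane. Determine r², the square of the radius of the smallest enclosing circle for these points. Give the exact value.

The minimum enclosing circle of a finite set is fixed by two of the points (as a diameter) or three (as a circumcircle).
The farthest pair is P_2–P_5 with squared distance 394. The circle on this segment as diameter has centre (1.5, 0.5) and r² = 394/4 = 98.5.
Check P_1: distance² to centre = 58.5 ≤ 98.5, so it lies inside.
All remaining points lie in this disk, and no smaller disk contains both endpoints, so this is the minimum enclosing circle.

98.5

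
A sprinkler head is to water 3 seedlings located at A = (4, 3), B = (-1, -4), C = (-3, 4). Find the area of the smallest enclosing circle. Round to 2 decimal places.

67.77

Side lengths²: AB² = 74, AC² = 50, BC² = 68.
Since AB² = 74 < 68 + 50 = 118, the triangle is acute, so the smallest enclosing circle is the circumcircle.
Circumcentre = (2/27, 14/27), r² = 15725/729.
Area = π·r² = π·15725/729 ≈ 67.77.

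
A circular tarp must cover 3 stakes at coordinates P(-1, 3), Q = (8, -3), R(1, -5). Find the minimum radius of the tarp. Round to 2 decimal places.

5.41

Side lengths²: PQ² = 117, PR² = 68, QR² = 53.
Since PQ² = 117 < 68 + 53 = 121, the triangle is acute, so the smallest enclosing circle is the circumcircle.
Circumcentre = (3.4, -0.15), r² = 29.2825.
r = √(29.2825) ≈ 5.41.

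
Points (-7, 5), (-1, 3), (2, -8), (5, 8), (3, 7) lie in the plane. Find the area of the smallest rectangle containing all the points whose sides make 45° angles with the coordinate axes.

In coordinates u = x + y, v = x − y the rectangle is axis-aligned; the map (x,y)→(u,v) scales areas by 2.
u-values: -2, 2, -6, 13, 10; range = 13 − (-6) = 19.
v-values: -12, -4, 10, -3, -4; range = 10 − (-12) = 22.
Area = (19 × 22) / 2 = 209.

209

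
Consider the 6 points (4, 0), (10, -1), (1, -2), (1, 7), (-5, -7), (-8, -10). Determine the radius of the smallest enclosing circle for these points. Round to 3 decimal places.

10.359

A smallest enclosing disk is always determined by at most three of the input points on its boundary.
The minimum enclosing circle is determined by three boundary points: (10, -1), (1, 7), (-8, -10).
Their circumcentre is (-0.1, -3.3) with r² = 107.3.
The farthest remaining point (-5, -7) is at distance² 37.7 ≤ 107.3.
r = √(107.3) ≈ 10.359.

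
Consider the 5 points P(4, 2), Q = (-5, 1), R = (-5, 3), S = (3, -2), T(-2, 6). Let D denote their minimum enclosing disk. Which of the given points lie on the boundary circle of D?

R, S, T

The minimum enclosing circle is determined by three boundary points: R, S, T.
Their circumcentre is (-11/26, 37/26) with r² = 7921/338.
The farthest remaining point Q is at distance² 7141/338 ≤ 7921/338.
The points at distance exactly r from the centre are R, S, T — 3 points.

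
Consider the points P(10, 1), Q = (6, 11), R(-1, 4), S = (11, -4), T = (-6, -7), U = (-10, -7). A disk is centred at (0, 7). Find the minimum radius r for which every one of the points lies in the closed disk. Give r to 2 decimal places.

The required radius is the distance from (0, 7) to the farthest point.
Squared distances: 136, 52, 10, 242, 232, 296.
Maximum is 296, attained at U.
r = √296 ≈ 17.20.

17.20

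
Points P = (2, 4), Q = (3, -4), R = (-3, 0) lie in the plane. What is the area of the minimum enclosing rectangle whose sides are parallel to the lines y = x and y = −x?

45

In coordinates u = x + y, v = x − y the rectangle is axis-aligned; the map (x,y)→(u,v) scales areas by 2.
u-values: 6, -1, -3; range = 6 − (-3) = 9.
v-values: -2, 7, -3; range = 7 − (-3) = 10.
Area = (9 × 10) / 2 = 45.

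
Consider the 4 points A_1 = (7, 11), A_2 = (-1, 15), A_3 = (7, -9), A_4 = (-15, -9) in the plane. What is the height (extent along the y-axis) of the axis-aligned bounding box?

max y = 15, min y = -9, so height = 24.

24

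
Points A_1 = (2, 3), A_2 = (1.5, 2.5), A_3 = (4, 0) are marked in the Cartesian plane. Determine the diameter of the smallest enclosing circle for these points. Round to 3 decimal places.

Side lengths²: A_1A_2² = 0.5, A_1A_3² = 13, A_2A_3² = 12.5.
Since A_1A_3² = 13 ≥ 12.5 + 0.5 = 13, the angle opposite A_1A_3 is not acute, so the smallest enclosing circle has A_1A_3 as diameter.
Centre = midpoint of A_1A_3 = (3, 1.5), r² = 13/4 = 3.25.
Diameter = 2r = 2√(3.25) ≈ 3.606.

3.606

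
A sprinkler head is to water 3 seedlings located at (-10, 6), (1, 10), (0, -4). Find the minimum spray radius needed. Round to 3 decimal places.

Call the three points A, B, C in the order given.
Side lengths²: AB² = 137, AC² = 200, BC² = 197.
Since AC² = 200 < 197 + 137 = 334, the triangle is acute, so the smallest enclosing circle is the circumcircle.
Circumcentre = (-83/30, 97/30), r² = 26989/450.
r = √(26989/450) ≈ 7.744.

7.744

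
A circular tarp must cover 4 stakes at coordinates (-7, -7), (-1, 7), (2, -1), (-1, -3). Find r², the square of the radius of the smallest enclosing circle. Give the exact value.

58

By Welzl's lemma the MEC is supported by two points (diametrically opposite) or three points (on a circumcircle).
The farthest pair is (-7, -7)–(-1, 7) with squared distance 232. The circle on this segment as diameter has centre (-4, 0) and r² = 232/4 = 58.
Check (2, -1): distance² to centre = 37 ≤ 58, so it lies inside.
All remaining points lie in this disk, and no smaller disk contains both endpoints, so this is the minimum enclosing circle.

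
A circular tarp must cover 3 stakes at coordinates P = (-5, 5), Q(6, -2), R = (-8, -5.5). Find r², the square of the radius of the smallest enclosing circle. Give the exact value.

76585/1352

Side lengths²: PQ² = 170, PR² = 119.25, QR² = 208.25.
Since QR² = 208.25 < 170 + 119.25 = 289.25, the triangle is acute, so the smallest enclosing circle is the circumcircle.
Circumcentre = (-79/52, -87/52), r² = 76585/1352.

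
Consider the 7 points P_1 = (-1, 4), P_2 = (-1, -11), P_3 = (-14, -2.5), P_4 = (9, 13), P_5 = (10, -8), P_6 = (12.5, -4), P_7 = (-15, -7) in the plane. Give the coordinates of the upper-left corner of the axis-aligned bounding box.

(-15, 13)

x-range [-15, 12.5], y-range [-11, 13].
The upper-left corner is (-15, 13).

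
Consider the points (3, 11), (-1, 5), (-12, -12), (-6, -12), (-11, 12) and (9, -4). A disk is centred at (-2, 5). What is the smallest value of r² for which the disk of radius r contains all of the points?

The required radius is the distance from (-2, 5) to the farthest point.
Squared distances: 61, 1, 389, 305, 130, 202.
Maximum is 389, attained at (-12, -12).

389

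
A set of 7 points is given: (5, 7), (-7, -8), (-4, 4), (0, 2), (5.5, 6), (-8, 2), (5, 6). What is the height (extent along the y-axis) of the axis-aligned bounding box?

max y = 7, min y = -8, so height = 15.

15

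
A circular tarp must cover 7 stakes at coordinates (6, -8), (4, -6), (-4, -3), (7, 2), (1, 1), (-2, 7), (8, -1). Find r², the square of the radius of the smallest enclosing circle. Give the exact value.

72.25

The minimum enclosing circle of a finite set is fixed by two of the points (as a diameter) or three (as a circumcircle).
The farthest pair is (6, -8)–(-2, 7) with squared distance 289. The circle on this segment as diameter has centre (2, -0.5) and r² = 289/4 = 72.25.
Check (4, -6): distance² to centre = 34.25 ≤ 72.25, so it lies inside.
All remaining points lie in this disk, and no smaller disk contains both endpoints, so this is the minimum enclosing circle.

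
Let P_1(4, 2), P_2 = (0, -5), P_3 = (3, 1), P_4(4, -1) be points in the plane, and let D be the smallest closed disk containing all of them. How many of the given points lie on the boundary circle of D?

2

A smallest enclosing disk is always determined by at most three of the input points on its boundary.
The farthest pair is P_1–P_2 with squared distance 65. The circle on this segment as diameter has centre (2, -1.5) and r² = 65/4 = 16.25.
Check P_3: distance² to centre = 7.25 ≤ 16.25, so it lies inside.
All remaining points lie in this disk, and no smaller disk contains both endpoints, so this is the minimum enclosing circle.
The points at distance exactly r from the centre are P_1, P_2 — 2 points.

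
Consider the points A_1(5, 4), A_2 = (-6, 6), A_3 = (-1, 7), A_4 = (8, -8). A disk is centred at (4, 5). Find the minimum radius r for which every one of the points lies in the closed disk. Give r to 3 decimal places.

13.601

The required radius is the distance from (4, 5) to the farthest point.
Squared distances: 2, 101, 29, 185.
Maximum is 185, attained at A_4.
r = √185 ≈ 13.601.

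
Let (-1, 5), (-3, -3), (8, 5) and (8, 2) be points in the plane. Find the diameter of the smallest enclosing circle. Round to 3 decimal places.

13.601

The farthest pair is (-3, -3)–(8, 5) with squared distance 185. The circle on this segment as diameter has centre (2.5, 1) and r² = 185/4 = 46.25.
Check (-1, 5): distance² to centre = 28.25 ≤ 46.25, so it lies inside.
All remaining points lie in this disk, and no smaller disk contains both endpoints, so this is the minimum enclosing circle.
Diameter = 2r = 2√(46.25) ≈ 13.601.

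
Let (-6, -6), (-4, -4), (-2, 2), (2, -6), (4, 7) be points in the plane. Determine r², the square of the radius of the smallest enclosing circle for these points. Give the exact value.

67.25

The farthest pair is (-6, -6)–(4, 7) with squared distance 269. The circle on this segment as diameter has centre (-1, 0.5) and r² = 269/4 = 67.25.
Check (-4, -4): distance² to centre = 29.25 ≤ 67.25, so it lies inside.
All remaining points lie in this disk, and no smaller disk contains both endpoints, so this is the minimum enclosing circle.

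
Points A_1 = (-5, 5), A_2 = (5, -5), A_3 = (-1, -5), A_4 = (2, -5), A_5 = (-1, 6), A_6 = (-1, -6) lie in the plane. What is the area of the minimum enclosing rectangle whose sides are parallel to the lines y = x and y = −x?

In coordinates u = x + y, v = x − y the rectangle is axis-aligned; the map (x,y)→(u,v) scales areas by 2.
u-values: 0, 0, -6, -3, 5, -7; range = 5 − (-7) = 12.
v-values: -10, 10, 4, 7, -7, 5; range = 10 − (-10) = 20.
Area = (12 × 20) / 2 = 120.

120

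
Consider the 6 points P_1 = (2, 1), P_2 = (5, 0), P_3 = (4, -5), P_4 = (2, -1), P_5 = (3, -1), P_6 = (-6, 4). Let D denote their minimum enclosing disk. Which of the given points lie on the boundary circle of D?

P_3, P_6

The farthest pair is P_3–P_6 with squared distance 181. The circle on this segment as diameter has centre (-1, -0.5) and r² = 181/4 = 45.25.
Check P_1: distance² to centre = 11.25 ≤ 45.25, so it lies inside.
All remaining points lie in this disk, and no smaller disk contains both endpoints, so this is the minimum enclosing circle.
The points at distance exactly r from the centre are P_3, P_6 — 2 points.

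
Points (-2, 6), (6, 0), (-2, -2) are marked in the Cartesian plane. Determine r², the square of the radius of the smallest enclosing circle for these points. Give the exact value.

Call the three points A, B, C in the order given.
Side lengths²: AB² = 100, AC² = 64, BC² = 68.
Since AB² = 100 < 68 + 64 = 132, the triangle is acute, so the smallest enclosing circle is the circumcircle.
Circumcentre = (1.25, 2), r² = 26.5625.

26.5625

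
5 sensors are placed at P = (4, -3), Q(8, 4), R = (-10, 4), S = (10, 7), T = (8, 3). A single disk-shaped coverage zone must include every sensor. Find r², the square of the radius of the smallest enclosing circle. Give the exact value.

The farthest pair is R–S with squared distance 409. The circle on this segment as diameter has centre (0, 5.5) and r² = 409/4 = 102.25.
Check P: distance² to centre = 88.25 ≤ 102.25, so it lies inside.
All remaining points lie in this disk, and no smaller disk contains both endpoints, so this is the minimum enclosing circle.

102.25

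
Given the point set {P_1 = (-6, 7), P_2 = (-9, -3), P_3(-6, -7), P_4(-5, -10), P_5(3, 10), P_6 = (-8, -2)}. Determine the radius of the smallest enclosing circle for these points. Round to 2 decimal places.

10.77

The farthest pair is P_4–P_5 with squared distance 464. The circle on this segment as diameter has centre (-1, 0) and r² = 464/4 = 116.
Check P_1: distance² to centre = 74 ≤ 116, so it lies inside.
All remaining points lie in this disk, and no smaller disk contains both endpoints, so this is the minimum enclosing circle.
r = √116 ≈ 10.77.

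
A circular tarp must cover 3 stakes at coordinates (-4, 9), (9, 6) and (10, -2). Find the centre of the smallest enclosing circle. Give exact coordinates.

(3, 3.5)

Call the three points A, B, C in the order given.
Side lengths²: AB² = 178, AC² = 317, BC² = 65.
Since AC² = 317 ≥ 178 + 65 = 243, the angle opposite AC is not acute, so the smallest enclosing circle has AC as diameter.
Centre = midpoint of AC = (3, 3.5), r² = 317/4 = 79.25.
Centre = (3, 3.5).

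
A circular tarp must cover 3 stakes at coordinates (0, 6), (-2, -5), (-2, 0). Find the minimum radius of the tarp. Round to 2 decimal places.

5.59

Call the three points A, B, C in the order given.
Side lengths²: AB² = 125, AC² = 40, BC² = 25.
Since AB² = 125 ≥ 40 + 25 = 65, the angle opposite AB is not acute, so the smallest enclosing circle has AB as diameter.
Centre = midpoint of AB = (-1, 0.5), r² = 125/4 = 31.25.
r = √(31.25) ≈ 5.59.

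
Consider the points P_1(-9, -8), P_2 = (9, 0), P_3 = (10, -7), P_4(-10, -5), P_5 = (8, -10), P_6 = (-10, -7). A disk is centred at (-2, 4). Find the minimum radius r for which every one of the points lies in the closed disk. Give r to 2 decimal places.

The required radius is the distance from (-2, 4) to the farthest point.
Squared distances: 193, 137, 265, 145, 296, 185.
Maximum is 296, attained at P_5.
r = √296 ≈ 17.20.

17.20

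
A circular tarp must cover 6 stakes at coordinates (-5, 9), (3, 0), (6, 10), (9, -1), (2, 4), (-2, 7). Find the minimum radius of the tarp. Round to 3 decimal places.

8.602

The minimum enclosing circle of a finite set is fixed by two of the points (as a diameter) or three (as a circumcircle).
The farthest pair is (-5, 9)–(9, -1) with squared distance 296. The circle on this segment as diameter has centre (2, 4) and r² = 296/4 = 74.
Check (3, 0): distance² to centre = 17 ≤ 74, so it lies inside.
All remaining points lie in this disk, and no smaller disk contains both endpoints, so this is the minimum enclosing circle.
r = √74 ≈ 8.602.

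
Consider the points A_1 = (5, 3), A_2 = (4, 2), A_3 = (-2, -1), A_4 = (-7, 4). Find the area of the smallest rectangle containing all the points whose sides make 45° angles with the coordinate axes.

In coordinates u = x + y, v = x − y the rectangle is axis-aligned; the map (x,y)→(u,v) scales areas by 2.
u-values: 8, 6, -3, -3; range = 8 − (-3) = 11.
v-values: 2, 2, -1, -11; range = 2 − (-11) = 13.
Area = (11 × 13) / 2 = 71.5.

71.5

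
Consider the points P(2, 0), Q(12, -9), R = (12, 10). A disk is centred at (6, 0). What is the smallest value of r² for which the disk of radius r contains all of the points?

The required radius is the distance from (6, 0) to the farthest point.
Squared distances: 16, 117, 136.
Maximum is 136, attained at R.

136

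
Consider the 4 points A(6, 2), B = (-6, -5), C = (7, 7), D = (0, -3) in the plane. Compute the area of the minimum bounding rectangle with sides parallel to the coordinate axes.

x ranges over [-6, 7], width 13.
y ranges over [-5, 7], height 12.
Area = 13 × 12 = 156.

156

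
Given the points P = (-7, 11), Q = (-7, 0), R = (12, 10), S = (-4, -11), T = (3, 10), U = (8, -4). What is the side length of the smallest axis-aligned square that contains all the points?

22

The bounding box has width 19 and height 22.
An axis-aligned square enclosing the set must have side ≥ max(width, height).
So the minimum side is max(19, 22) = 22.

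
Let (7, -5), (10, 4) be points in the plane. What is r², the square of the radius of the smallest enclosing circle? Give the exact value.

22.5

The smallest circle enclosing two points has them as diameter endpoints.
Centre = midpoint = (8.5, -0.5); r² = |(7, -5)−(10, 4)|²/4 = 90/4 = 22.5.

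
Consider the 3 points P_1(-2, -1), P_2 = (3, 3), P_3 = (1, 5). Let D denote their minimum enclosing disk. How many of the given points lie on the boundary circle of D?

3

Side lengths²: P_1P_2² = 41, P_1P_3² = 45, P_2P_3² = 8.
Since P_1P_3² = 45 < 41 + 8 = 49, the triangle is acute, so the smallest enclosing circle is the circumcircle.
Circumcentre = (-1/6, 11/6), r² = 205/18.
The points at distance exactly r from the centre are P_1, P_2, P_3 — 3 points.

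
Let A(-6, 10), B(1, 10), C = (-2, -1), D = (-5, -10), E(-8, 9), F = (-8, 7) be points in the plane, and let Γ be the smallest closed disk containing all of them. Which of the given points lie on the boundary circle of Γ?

A, B, D

The minimum enclosing circle is determined by three boundary points: A, B, D.
Their circumcentre is (-2.5, 0.15) with r² = 109.2725.
The farthest remaining point E is at distance² 108.5725 ≤ 109.2725.
The points at distance exactly r from the centre are A, B, D — 3 points.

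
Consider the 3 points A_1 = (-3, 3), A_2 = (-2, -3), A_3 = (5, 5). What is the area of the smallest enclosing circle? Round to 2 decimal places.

88.75

Side lengths²: A_1A_2² = 37, A_1A_3² = 68, A_2A_3² = 113.
Since A_2A_3² = 113 ≥ 68 + 37 = 105, the angle opposite A_2A_3 is not acute, so the smallest enclosing circle has A_2A_3 as diameter.
Centre = midpoint of A_2A_3 = (1.5, 1), r² = 113/4 = 28.25.
Area = π·r² = π·28.25 ≈ 88.75.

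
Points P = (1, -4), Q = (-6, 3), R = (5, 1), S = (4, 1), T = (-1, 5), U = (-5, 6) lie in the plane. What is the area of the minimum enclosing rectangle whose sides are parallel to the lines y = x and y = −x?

72

In coordinates u = x + y, v = x − y the rectangle is axis-aligned; the map (x,y)→(u,v) scales areas by 2.
u-values: -3, -3, 6, 5, 4, 1; range = 6 − (-3) = 9.
v-values: 5, -9, 4, 3, -6, -11; range = 5 − (-11) = 16.
Area = (9 × 16) / 2 = 72.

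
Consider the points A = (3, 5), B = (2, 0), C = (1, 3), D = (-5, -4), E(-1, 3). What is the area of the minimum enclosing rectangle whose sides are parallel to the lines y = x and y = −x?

51

In coordinates u = x + y, v = x − y the rectangle is axis-aligned; the map (x,y)→(u,v) scales areas by 2.
u-values: 8, 2, 4, -9, 2; range = 8 − (-9) = 17.
v-values: -2, 2, -2, -1, -4; range = 2 − (-4) = 6.
Area = (17 × 6) / 2 = 51.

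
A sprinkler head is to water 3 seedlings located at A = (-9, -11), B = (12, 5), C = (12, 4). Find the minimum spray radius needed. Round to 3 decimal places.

Side lengths²: AB² = 697, AC² = 666, BC² = 1.
Since AB² = 697 ≥ 666 + 1 = 667, the angle opposite AB is not acute, so the smallest enclosing circle has AB as diameter.
Centre = midpoint of AB = (1.5, -3), r² = 697/4 = 174.25.
r = √(174.25) ≈ 13.200.

13.200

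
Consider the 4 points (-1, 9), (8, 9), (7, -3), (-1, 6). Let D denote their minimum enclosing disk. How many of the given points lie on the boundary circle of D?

3

The minimum enclosing circle of a finite set is fixed by two of the points (as a diameter) or three (as a circumcircle).
The minimum enclosing circle is determined by three boundary points: (-1, 9), (8, 9), (7, -3).
Their circumcentre is (3.5, 10/3) with r² = 1885/36.
The farthest remaining point (-1, 6) is at distance² 985/36 ≤ 1885/36.
The points at distance exactly r from the centre are (-1, 9), (8, 9), (7, -3) — 3 points.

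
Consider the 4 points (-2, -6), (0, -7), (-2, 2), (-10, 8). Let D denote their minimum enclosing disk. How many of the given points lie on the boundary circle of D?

A smallest enclosing disk is always determined by at most three of the input points on its boundary.
The farthest pair is (0, -7)–(-10, 8) with squared distance 325. The circle on this segment as diameter has centre (-5, 0.5) and r² = 325/4 = 81.25.
Check (-2, -6): distance² to centre = 51.25 ≤ 81.25, so it lies inside.
All remaining points lie in this disk, and no smaller disk contains both endpoints, so this is the minimum enclosing circle.
The points at distance exactly r from the centre are (0, -7), (-10, 8) — 2 points.

2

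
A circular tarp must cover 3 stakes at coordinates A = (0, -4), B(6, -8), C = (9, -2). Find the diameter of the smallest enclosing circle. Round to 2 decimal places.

9.29

Side lengths²: AB² = 52, AC² = 85, BC² = 45.
Since AC² = 85 < 52 + 45 = 97, the triangle is acute, so the smallest enclosing circle is the circumcircle.
Circumcentre = (4.625, -3.5625), r² = 21.58203125.
Diameter = 2r = 2√(21.58203125) ≈ 9.29.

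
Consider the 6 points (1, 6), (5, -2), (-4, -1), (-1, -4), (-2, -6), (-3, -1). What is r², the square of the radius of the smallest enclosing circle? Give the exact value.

38.25

By Welzl's lemma the MEC is supported by two points (diametrically opposite) or three points (on a circumcircle).
The farthest pair is (1, 6)–(-2, -6) with squared distance 153. The circle on this segment as diameter has centre (-0.5, 0) and r² = 153/4 = 38.25.
Check (5, -2): distance² to centre = 34.25 ≤ 38.25, so it lies inside.
All remaining points lie in this disk, and no smaller disk contains both endpoints, so this is the minimum enclosing circle.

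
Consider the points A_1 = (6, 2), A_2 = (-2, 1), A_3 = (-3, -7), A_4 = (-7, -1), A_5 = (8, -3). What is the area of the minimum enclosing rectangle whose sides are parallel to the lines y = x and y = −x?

153

In coordinates u = x + y, v = x − y the rectangle is axis-aligned; the map (x,y)→(u,v) scales areas by 2.
u-values: 8, -1, -10, -8, 5; range = 8 − (-10) = 18.
v-values: 4, -3, 4, -6, 11; range = 11 − (-6) = 17.
Area = (18 × 17) / 2 = 153.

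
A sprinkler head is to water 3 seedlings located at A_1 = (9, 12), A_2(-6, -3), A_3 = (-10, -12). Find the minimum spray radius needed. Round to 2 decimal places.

Side lengths²: A_1A_2² = 450, A_1A_3² = 937, A_2A_3² = 97.
Since A_1A_3² = 937 ≥ 450 + 97 = 547, the angle opposite A_1A_3 is not acute, so the smallest enclosing circle has A_1A_3 as diameter.
Centre = midpoint of A_1A_3 = (-0.5, 0), r² = 937/4 = 234.25.
r = √(234.25) ≈ 15.31.

15.31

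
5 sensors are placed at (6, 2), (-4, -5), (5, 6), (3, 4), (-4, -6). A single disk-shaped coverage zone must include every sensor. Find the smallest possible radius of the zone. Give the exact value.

7.5

A smallest enclosing disk is always determined by at most three of the input points on its boundary.
The farthest pair is (5, 6)–(-4, -6) with squared distance 225. The circle on this segment as diameter has centre (0.5, 0) and r² = 225/4 = 56.25.
Check (6, 2): distance² to centre = 34.25 ≤ 56.25, so it lies inside.
All remaining points lie in this disk, and no smaller disk contains both endpoints, so this is the minimum enclosing circle.
r = √(56.25) = 7.5.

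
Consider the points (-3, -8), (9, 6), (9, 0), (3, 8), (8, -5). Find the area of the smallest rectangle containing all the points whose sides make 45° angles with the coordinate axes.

234

In coordinates u = x + y, v = x − y the rectangle is axis-aligned; the map (x,y)→(u,v) scales areas by 2.
u-values: -11, 15, 9, 11, 3; range = 15 − (-11) = 26.
v-values: 5, 3, 9, -5, 13; range = 13 − (-5) = 18.
Area = (26 × 18) / 2 = 234.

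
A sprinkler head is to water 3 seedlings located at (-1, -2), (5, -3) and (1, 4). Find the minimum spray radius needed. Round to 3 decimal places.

Call the three points A, B, C in the order given.
Side lengths²: AB² = 37, AC² = 40, BC² = 65.
Since BC² = 65 < 40 + 37 = 77, the triangle is acute, so the smallest enclosing circle is the circumcircle.
Circumcentre = (93/38, 7/38), r² = 12025/722.
r = √(12025/722) ≈ 4.081.

4.081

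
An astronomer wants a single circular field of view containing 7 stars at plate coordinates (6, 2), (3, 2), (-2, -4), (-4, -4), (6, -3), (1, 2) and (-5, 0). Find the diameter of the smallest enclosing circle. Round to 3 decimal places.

The minimum enclosing circle of a finite set is fixed by two of the points (as a diameter) or three (as a circumcircle).
The minimum enclosing circle is determined by three boundary points: (6, 2), (-4, -4), (-5, 0).
Their circumcentre is (37/46, -31/46) with r² = 36125/1058.
The farthest remaining point (6, -3) is at distance² 34285/1058 ≤ 36125/1058.
Diameter = 2r = 2√(36125/1058) ≈ 11.687.

11.687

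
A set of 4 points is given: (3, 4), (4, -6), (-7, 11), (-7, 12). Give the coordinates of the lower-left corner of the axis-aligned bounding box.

x-range [-7, 4], y-range [-6, 12].
The lower-left corner is (-7, -6).

(-7, -6)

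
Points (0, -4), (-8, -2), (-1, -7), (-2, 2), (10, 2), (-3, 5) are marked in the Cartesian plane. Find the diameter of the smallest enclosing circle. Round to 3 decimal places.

18.439

The minimum enclosing circle of a finite set is fixed by two of the points (as a diameter) or three (as a circumcircle).
The farthest pair is (-8, -2)–(10, 2) with squared distance 340. The circle on this segment as diameter has centre (1, 0) and r² = 340/4 = 85.
Check (0, -4): distance² to centre = 17 ≤ 85, so it lies inside.
All remaining points lie in this disk, and no smaller disk contains both endpoints, so this is the minimum enclosing circle.
Diameter = 2r = 2√85 ≈ 18.439.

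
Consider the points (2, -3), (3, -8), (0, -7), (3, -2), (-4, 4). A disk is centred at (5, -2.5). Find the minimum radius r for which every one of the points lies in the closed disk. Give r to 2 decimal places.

The required radius is the distance from (5, -2.5) to the farthest point.
Squared distances: 9.25, 34.25, 45.25, 4.25, 123.25.
Maximum is 123.25, attained at (-4, 4).
r = √(123.25) ≈ 11.10.

11.10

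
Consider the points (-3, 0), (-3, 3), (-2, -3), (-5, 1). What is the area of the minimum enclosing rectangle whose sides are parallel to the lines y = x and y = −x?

17.5

In coordinates u = x + y, v = x − y the rectangle is axis-aligned; the map (x,y)→(u,v) scales areas by 2.
u-values: -3, 0, -5, -4; range = 0 − (-5) = 5.
v-values: -3, -6, 1, -6; range = 1 − (-6) = 7.
Area = (5 × 7) / 2 = 17.5.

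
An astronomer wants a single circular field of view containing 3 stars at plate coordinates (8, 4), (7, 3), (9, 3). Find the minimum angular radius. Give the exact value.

Call the three points A, B, C in the order given.
Side lengths²: AB² = 2, AC² = 2, BC² = 4.
Since BC² = 4 ≥ 2 + 2 = 4, the angle opposite BC is not acute, so the smallest enclosing circle has BC as diameter.
Centre = midpoint of BC = (8, 3), r² = 4/4 = 1.
r = √1 = 1.

1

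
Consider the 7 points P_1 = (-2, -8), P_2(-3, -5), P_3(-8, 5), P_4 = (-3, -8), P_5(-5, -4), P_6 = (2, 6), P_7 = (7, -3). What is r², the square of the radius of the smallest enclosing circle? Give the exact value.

140165/1922

The minimum enclosing circle of a finite set is fixed by two of the points (as a diameter) or three (as a circumcircle).
The minimum enclosing circle is determined by three boundary points: P_3, P_4, P_7.
Their circumcentre is (-55/62, 17/62) with r² = 140165/1922.
The farthest remaining point P_1 is at distance² 133965/1922 ≤ 140165/1922.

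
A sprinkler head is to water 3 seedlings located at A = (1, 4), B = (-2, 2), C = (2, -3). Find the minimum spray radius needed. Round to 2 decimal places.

Side lengths²: AB² = 13, AC² = 50, BC² = 41.
Since AC² = 50 < 41 + 13 = 54, the triangle is acute, so the smallest enclosing circle is the circumcircle.
Circumcentre = (55/46, 21/46), r² = 13325/1058.
r = √(13325/1058) ≈ 3.55.

3.55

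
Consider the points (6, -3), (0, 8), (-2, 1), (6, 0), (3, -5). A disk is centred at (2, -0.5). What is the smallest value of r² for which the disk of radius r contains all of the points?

The required radius is the distance from (2, -0.5) to the farthest point.
Squared distances: 22.25, 76.25, 18.25, 16.25, 21.25.
Maximum is 76.25, attained at (0, 8).

76.25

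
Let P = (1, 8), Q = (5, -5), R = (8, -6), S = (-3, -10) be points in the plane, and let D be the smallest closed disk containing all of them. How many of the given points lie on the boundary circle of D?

By Welzl's lemma the MEC is supported by two points (diametrically opposite) or three points (on a circumcircle).
The minimum enclosing circle is determined by three boundary points: P, R, S.
Their circumcentre is (1/26, -16/13) with r² = 58225/676.
The farthest remaining point Q is at distance² 26245/676 ≤ 58225/676.
The points at distance exactly r from the centre are P, R, S — 3 points.

3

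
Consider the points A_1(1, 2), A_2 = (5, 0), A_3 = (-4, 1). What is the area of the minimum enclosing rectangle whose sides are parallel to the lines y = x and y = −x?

In coordinates u = x + y, v = x − y the rectangle is axis-aligned; the map (x,y)→(u,v) scales areas by 2.
u-values: 3, 5, -3; range = 5 − (-3) = 8.
v-values: -1, 5, -5; range = 5 − (-5) = 10.
Area = (8 × 10) / 2 = 40.

40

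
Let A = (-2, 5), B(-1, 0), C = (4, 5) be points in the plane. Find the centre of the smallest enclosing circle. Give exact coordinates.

(1, 3)

Side lengths²: AB² = 26, AC² = 36, BC² = 50.
Since BC² = 50 < 36 + 26 = 62, the triangle is acute, so the smallest enclosing circle is the circumcircle.
Circumcentre = (1, 3), r² = 13.
Centre = (1, 3).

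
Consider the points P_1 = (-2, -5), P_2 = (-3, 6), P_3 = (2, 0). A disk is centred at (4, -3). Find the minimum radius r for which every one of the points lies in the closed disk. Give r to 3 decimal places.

The required radius is the distance from (4, -3) to the farthest point.
Squared distances: 40, 130, 13.
Maximum is 130, attained at P_2.
r = √130 ≈ 11.402.

11.402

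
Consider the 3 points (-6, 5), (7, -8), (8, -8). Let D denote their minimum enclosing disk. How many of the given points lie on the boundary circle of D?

Call the three points A, B, C in the order given.
Side lengths²: AB² = 338, AC² = 365, BC² = 1.
Since AC² = 365 ≥ 338 + 1 = 339, the angle opposite AC is not acute, so the smallest enclosing circle has AC as diameter.
Centre = midpoint of AC = (1, -1.5), r² = 365/4 = 91.25.
The points at distance exactly r from the centre are (-6, 5), (8, -8) — 2 points.

2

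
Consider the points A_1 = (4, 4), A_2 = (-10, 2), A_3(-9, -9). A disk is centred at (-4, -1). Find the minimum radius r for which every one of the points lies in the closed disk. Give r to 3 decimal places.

The required radius is the distance from (-4, -1) to the farthest point.
Squared distances: 89, 45, 89.
Maximum is 89, attained at A_1.
r = √89 ≈ 9.434.

9.434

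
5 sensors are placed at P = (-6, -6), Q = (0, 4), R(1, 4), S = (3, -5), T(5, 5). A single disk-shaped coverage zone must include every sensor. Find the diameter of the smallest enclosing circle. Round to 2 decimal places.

A smallest enclosing disk is always determined by at most three of the input points on its boundary.
The farthest pair is P–T with squared distance 242. The circle on this segment as diameter has centre (-0.5, -0.5) and r² = 242/4 = 60.5.
Check Q: distance² to centre = 20.5 ≤ 60.5, so it lies inside.
All remaining points lie in this disk, and no smaller disk contains both endpoints, so this is the minimum enclosing circle.
Diameter = 2r = 2√(60.5) ≈ 15.56.

15.56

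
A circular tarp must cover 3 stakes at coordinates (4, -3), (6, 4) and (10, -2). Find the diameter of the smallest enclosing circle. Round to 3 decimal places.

Call the three points A, B, C in the order given.
Side lengths²: AB² = 53, AC² = 37, BC² = 52.
Since AB² = 53 < 52 + 37 = 89, the triangle is acute, so the smallest enclosing circle is the circumcircle.
Circumcentre = (6.575, 0.05), r² = 15.933125.
Diameter = 2r = 2√(15.933125) ≈ 7.983.

7.983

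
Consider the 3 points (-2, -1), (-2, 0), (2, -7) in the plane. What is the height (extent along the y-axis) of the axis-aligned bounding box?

max y = 0, min y = -7, so height = 7.

7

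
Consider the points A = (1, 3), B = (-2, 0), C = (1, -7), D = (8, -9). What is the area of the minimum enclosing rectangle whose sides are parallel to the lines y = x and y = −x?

In coordinates u = x + y, v = x − y the rectangle is axis-aligned; the map (x,y)→(u,v) scales areas by 2.
u-values: 4, -2, -6, -1; range = 4 − (-6) = 10.
v-values: -2, -2, 8, 17; range = 17 − (-2) = 19.
Area = (10 × 19) / 2 = 95.

95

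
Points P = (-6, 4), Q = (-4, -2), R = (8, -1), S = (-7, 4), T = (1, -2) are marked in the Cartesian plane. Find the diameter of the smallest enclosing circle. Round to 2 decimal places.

15.81

The minimum enclosing circle of a finite set is fixed by two of the points (as a diameter) or three (as a circumcircle).
The farthest pair is R–S with squared distance 250. The circle on this segment as diameter has centre (0.5, 1.5) and r² = 250/4 = 62.5.
Check P: distance² to centre = 48.5 ≤ 62.5, so it lies inside.
All remaining points lie in this disk, and no smaller disk contains both endpoints, so this is the minimum enclosing circle.
Diameter = 2r = 2√(62.5) ≈ 15.81.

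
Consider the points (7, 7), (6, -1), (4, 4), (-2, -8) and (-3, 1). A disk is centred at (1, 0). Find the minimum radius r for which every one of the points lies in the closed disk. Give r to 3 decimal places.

9.220

The required radius is the distance from (1, 0) to the farthest point.
Squared distances: 85, 26, 25, 73, 17.
Maximum is 85, attained at (7, 7).
r = √85 ≈ 9.220.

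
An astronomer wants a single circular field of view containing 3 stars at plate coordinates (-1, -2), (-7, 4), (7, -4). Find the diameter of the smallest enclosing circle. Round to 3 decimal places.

16.125

Call the three points A, B, C in the order given.
Side lengths²: AB² = 72, AC² = 68, BC² = 260.
Since BC² = 260 ≥ 72 + 68 = 140, the angle opposite BC is not acute, so the smallest enclosing circle has BC as diameter.
Centre = midpoint of BC = (0, 0), r² = 260/4 = 65.
Diameter = 2r = 2√65 ≈ 16.125.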